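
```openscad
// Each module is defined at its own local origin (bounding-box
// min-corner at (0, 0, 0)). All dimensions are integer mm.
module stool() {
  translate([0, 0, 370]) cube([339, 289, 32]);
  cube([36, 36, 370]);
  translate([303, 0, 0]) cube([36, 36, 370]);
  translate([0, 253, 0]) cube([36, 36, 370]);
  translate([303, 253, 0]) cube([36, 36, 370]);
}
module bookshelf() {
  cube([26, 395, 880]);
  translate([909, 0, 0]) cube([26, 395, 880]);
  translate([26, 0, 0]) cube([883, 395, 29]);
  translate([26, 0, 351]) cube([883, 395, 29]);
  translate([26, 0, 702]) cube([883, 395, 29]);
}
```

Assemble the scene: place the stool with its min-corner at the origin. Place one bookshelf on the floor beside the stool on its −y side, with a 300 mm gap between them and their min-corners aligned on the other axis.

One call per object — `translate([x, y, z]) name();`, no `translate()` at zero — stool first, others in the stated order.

stool();
translate([0, -695, 0]) bookshelf();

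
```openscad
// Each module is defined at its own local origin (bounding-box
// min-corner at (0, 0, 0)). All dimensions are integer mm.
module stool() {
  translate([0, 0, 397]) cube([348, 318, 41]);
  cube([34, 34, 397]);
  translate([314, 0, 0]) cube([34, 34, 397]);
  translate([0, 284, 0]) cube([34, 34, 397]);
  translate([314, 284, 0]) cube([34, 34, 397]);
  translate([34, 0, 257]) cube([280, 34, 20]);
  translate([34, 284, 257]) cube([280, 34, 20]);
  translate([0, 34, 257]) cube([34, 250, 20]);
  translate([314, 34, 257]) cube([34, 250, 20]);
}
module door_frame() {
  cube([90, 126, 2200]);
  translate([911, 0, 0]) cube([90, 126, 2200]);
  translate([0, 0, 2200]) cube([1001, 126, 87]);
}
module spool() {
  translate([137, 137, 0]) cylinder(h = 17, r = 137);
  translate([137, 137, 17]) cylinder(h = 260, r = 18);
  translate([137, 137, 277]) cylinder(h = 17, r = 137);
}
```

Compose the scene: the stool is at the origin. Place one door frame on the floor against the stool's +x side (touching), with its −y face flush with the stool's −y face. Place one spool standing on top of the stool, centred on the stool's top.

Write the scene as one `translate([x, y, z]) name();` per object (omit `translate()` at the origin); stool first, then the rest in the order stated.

stool();
translate([348, 0, 0]) door_frame();
translate([37, 22, 438]) spool();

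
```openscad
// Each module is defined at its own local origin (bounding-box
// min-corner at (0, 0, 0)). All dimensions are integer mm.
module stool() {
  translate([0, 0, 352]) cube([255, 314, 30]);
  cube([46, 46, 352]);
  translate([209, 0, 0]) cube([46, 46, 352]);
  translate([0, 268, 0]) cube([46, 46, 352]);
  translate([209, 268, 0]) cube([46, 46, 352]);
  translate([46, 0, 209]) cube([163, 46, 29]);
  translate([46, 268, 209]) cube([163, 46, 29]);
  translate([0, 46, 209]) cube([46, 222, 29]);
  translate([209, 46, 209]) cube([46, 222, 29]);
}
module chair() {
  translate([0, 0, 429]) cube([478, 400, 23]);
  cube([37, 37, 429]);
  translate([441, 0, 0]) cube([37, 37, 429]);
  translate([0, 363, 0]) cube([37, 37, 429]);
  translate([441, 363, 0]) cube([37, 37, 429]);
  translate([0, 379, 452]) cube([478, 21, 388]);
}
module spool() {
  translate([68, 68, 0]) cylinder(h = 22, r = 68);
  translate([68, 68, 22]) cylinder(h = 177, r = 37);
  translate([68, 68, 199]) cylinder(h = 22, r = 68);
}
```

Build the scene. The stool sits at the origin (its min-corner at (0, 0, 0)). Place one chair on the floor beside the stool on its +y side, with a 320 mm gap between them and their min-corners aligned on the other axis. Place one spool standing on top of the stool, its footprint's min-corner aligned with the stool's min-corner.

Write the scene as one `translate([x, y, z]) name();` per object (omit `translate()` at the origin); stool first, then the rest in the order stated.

stool();
translate([0, 634, 0]) chair();
translate([0, 0, 382]) spool();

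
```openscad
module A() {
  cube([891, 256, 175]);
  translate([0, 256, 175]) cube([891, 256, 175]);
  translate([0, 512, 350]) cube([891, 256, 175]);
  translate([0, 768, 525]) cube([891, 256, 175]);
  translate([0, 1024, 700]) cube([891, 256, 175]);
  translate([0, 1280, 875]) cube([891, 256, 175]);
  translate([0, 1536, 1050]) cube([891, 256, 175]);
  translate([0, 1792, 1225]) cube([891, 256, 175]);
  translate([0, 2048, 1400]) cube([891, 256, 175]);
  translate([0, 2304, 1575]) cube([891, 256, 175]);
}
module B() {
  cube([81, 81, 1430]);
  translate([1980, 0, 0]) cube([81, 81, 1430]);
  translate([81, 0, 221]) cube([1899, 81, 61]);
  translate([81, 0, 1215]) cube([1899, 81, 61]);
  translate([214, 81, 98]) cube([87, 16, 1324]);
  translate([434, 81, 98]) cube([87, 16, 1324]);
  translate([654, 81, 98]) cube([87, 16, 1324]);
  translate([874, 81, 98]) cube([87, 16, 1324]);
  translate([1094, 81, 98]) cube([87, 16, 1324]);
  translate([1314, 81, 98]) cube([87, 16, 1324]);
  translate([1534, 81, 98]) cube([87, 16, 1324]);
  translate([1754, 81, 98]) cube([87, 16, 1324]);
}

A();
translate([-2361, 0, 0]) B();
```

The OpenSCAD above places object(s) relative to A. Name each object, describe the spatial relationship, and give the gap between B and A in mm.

A is a staircase. B is a fence section. The fence section is on the floor beside the staircase on its −x side. The gap between the fence section and the staircase is 300 mm.

The fence section's nearest face is 300 mm from the staircase's −x face.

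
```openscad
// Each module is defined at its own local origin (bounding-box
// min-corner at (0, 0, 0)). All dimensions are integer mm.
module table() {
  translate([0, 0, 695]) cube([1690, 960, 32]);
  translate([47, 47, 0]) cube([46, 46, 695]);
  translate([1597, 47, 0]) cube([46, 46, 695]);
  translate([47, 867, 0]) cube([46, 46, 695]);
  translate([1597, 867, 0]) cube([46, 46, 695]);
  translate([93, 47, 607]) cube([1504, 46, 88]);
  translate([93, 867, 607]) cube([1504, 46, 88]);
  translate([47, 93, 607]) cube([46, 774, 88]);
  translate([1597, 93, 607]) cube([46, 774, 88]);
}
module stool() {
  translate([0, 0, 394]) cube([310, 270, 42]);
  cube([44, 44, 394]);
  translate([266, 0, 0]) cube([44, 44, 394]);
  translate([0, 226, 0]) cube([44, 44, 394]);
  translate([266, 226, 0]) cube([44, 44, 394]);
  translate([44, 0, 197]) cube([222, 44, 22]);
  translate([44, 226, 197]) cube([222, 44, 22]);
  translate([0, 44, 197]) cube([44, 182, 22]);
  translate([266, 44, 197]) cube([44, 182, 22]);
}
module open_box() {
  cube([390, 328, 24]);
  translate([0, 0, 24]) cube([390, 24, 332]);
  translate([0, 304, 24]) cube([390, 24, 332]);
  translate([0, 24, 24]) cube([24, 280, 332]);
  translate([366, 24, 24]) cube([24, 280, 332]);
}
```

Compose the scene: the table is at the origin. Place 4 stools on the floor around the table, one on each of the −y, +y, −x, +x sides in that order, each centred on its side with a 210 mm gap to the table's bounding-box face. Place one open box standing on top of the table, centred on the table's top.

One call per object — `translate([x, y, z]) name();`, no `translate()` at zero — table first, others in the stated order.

table();
translate([690, -480, 0]) stool();
translate([690, 1170, 0]) stool();
translate([-520, 345, 0]) stool();
translate([1900, 345, 0]) stool();
translate([650, 316, 727]) open_box();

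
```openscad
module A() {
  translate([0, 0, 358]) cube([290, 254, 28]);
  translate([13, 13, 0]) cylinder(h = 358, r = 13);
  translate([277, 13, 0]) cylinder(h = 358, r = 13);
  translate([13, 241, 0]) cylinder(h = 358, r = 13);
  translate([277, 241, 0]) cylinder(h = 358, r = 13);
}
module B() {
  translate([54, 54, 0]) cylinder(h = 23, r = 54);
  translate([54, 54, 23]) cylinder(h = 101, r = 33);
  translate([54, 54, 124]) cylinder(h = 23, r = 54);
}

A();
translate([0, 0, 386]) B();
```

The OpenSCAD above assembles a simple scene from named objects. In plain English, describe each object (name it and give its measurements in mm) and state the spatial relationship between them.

A is a simple wooden stool: a rectangular seat 290 mm (x) by 254 mm (y), 28 mm thick, top face at z = 386 mm, on four round legs, each 26 mm in diameter. The legs rest on z = 0, each leg's axis is inset half a diameter from the nearest pair of seat edges (so the leg's bounding box is flush with the corner).

B is a spool: two coaxial disc flanges of radius 54 mm and thickness 23 mm, joined by a core cylinder of radius 33 mm and height 101 mm. The lower flange rests on z = 0 and the three cylinders share a vertical axis.

The spool is on top of the stool.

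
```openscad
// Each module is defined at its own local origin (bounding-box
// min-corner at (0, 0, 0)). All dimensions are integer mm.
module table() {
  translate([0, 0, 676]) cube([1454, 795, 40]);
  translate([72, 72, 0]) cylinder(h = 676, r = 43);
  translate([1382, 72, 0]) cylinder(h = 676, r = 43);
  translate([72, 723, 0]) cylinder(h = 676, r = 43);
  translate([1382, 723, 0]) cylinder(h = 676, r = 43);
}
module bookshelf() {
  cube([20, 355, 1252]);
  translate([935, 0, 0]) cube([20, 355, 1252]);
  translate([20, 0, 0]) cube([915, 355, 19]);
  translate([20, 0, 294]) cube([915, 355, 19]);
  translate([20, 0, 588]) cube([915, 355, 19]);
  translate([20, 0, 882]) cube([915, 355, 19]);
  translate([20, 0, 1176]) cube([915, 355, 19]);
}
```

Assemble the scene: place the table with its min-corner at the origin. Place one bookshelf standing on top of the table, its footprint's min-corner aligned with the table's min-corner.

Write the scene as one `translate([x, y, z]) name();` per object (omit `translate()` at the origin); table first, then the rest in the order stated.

table();
translate([0, 0, 716]) bookshelf();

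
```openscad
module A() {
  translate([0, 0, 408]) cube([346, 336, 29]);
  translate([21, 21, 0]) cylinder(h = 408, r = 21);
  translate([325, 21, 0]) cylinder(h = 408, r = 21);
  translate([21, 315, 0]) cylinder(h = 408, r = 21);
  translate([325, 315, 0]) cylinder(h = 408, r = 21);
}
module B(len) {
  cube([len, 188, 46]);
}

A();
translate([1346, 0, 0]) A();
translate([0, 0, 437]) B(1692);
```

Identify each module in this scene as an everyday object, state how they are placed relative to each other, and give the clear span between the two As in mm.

A is a stool. B is a beam. A beam spans the tops of two stools. The clear span between the two stools is 1000 mm.

Second stool starts at x = 1346; first ends at x = 346; clear span = 1346 − 346 = 1000 mm.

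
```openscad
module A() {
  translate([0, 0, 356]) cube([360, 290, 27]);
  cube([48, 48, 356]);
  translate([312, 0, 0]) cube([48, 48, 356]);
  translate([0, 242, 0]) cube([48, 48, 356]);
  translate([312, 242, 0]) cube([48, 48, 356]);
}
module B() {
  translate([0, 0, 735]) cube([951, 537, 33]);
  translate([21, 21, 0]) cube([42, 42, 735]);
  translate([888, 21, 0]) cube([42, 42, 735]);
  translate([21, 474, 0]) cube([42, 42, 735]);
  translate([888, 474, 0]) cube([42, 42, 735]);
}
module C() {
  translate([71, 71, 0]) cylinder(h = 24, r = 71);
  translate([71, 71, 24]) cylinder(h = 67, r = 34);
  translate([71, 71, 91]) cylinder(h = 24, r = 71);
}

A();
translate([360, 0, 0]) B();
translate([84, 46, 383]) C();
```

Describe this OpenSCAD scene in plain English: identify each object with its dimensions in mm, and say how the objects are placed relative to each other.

A is a four-legged stool. The seat is a 360×290×27 mm slab whose top surface is at z = 383 mm; four square legs, each 48×48 mm in cross-section, run from the floor (z = 0) to the underside of the seat, each flush with a corner of the seat.

B is a rectangular dining table. The top is 951×537×33 mm with its upper surface at z = 768 mm. It stands on four 42×42 mm square legs, each inset 21 mm from the nearest pair of top edges, running from the floor to the underside of the top.

C is a spool: two coaxial disc flanges of radius 71 mm and thickness 24 mm, joined by a core cylinder of radius 34 mm and height 67 mm. The lower flange rests on z = 0 and the three cylinders share a vertical axis.

The table is against the stool's +x side, with their −y faces flush. The spool is on top of the stool.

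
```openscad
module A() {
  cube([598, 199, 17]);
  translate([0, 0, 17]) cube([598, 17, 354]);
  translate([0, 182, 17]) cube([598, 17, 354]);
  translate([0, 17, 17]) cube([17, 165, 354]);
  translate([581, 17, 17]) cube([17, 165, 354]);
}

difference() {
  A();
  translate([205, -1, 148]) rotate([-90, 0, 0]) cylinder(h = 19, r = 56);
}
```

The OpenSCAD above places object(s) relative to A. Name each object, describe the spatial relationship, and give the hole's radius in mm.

The subtracted cylinder has r = 56 mm.

A is an open box. The open box has a circular hole through its front wall. The hole's radius is 56 mm.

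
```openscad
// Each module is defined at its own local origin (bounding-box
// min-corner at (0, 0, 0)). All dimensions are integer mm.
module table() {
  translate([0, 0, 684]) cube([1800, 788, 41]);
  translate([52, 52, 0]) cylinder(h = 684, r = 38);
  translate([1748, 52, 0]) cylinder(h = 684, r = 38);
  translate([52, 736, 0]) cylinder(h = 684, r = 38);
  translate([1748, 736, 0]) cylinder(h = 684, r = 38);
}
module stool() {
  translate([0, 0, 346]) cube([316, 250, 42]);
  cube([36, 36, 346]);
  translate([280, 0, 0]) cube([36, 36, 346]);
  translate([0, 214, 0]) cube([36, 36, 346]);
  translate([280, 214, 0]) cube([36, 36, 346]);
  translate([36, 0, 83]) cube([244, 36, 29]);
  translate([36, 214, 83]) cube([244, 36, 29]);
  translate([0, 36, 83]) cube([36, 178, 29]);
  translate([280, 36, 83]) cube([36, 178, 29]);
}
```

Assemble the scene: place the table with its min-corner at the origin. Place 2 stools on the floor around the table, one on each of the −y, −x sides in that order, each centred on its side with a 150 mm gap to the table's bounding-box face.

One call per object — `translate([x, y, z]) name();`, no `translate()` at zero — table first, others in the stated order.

table();
translate([742, -400, 0]) stool();
translate([-466, 269, 0]) stool();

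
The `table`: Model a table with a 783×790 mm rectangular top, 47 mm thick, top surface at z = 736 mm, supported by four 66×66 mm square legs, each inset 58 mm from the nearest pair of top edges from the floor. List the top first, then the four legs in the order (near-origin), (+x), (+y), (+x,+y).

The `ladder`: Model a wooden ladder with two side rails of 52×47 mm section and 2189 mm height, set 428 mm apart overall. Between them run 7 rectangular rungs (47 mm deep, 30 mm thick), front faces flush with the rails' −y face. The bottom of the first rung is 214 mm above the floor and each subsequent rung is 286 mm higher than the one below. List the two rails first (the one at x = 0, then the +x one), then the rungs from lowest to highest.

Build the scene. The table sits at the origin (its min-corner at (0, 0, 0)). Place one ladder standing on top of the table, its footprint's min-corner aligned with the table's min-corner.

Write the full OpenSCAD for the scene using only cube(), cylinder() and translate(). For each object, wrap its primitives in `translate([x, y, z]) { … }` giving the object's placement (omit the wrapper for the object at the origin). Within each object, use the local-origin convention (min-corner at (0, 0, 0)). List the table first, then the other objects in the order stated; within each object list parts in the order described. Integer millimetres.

translate([0, 0, 689]) cube([783, 790, 47]);
translate([58, 58, 0]) cube([66, 66, 689]);
translate([659, 58, 0]) cube([66, 66, 689]);
translate([58, 666, 0]) cube([66, 66, 689]);
translate([659, 666, 0]) cube([66, 66, 689]);
translate([0, 0, 736]) {
  cube([52, 47, 2189]);
  translate([376, 0, 0]) cube([52, 47, 2189]);
  translate([52, 0, 214]) cube([324, 47, 30]);
  translate([52, 0, 500]) cube([324, 47, 30]);
  translate([52, 0, 786]) cube([324, 47, 30]);
  translate([52, 0, 1072]) cube([324, 47, 30]);
  translate([52, 0, 1358]) cube([324, 47, 30]);
  translate([52, 0, 1644]) cube([324, 47, 30]);
  translate([52, 0, 1930]) cube([324, 47, 30]);
}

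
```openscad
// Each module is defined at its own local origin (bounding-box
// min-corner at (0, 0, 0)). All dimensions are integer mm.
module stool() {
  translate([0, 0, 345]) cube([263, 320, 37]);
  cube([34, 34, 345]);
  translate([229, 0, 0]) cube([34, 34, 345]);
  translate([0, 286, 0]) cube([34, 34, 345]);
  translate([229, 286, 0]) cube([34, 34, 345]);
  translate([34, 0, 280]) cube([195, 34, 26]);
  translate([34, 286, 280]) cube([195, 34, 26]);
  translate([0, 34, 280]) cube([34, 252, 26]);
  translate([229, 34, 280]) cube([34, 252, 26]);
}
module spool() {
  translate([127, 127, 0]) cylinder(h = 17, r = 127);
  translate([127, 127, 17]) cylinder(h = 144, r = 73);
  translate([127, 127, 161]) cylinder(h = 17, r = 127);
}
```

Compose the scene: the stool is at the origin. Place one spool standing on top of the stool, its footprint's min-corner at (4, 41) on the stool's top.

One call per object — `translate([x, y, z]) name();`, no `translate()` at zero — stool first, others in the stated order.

stool();
translate([4, 41, 382]) spool();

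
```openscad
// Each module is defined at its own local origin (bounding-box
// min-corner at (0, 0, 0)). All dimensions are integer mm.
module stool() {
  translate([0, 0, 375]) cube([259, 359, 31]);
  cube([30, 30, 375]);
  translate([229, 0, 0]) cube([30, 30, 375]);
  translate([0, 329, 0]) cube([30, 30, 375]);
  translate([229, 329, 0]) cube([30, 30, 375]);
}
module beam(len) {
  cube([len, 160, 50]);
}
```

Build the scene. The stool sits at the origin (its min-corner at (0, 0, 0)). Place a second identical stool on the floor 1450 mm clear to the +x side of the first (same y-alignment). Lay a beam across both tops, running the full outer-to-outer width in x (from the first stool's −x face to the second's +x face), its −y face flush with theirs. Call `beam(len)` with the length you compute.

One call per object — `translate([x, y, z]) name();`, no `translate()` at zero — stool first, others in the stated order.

stool();
translate([1709, 0, 0]) stool();
translate([0, 0, 406]) beam(1968);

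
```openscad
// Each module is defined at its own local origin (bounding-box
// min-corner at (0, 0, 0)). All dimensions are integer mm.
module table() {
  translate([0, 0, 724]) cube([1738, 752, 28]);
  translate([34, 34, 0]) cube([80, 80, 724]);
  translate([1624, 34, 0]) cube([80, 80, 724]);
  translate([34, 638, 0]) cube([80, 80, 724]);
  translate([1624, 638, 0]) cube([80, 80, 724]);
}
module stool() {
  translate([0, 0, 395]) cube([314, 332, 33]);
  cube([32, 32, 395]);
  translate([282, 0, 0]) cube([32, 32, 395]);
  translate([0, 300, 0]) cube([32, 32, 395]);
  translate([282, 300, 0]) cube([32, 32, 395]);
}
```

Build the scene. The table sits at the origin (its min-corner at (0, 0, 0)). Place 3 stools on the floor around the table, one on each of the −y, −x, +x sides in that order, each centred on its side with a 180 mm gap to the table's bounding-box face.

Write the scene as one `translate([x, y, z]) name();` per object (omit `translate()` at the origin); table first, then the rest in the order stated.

table();
translate([712, -512, 0]) stool();
translate([-494, 210, 0]) stool();
translate([1918, 210, 0]) stool();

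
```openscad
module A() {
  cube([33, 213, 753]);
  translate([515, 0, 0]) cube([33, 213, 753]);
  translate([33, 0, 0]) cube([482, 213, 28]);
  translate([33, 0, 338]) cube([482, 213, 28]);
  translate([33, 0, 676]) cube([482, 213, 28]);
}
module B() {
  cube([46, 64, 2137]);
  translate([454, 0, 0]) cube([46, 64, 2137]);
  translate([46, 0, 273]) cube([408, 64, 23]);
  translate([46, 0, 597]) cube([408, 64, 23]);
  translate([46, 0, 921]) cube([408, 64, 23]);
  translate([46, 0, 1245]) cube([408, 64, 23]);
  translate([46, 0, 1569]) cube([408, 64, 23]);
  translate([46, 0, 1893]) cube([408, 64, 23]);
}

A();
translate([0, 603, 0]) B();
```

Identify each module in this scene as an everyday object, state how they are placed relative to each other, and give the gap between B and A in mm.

The ladder's nearest face is 390 mm from the bookshelf's +y face.

A is a bookshelf. B is a ladder. The ladder is on the floor beside the bookshelf on its +y side. The gap between the ladder and the bookshelf is 390 mm.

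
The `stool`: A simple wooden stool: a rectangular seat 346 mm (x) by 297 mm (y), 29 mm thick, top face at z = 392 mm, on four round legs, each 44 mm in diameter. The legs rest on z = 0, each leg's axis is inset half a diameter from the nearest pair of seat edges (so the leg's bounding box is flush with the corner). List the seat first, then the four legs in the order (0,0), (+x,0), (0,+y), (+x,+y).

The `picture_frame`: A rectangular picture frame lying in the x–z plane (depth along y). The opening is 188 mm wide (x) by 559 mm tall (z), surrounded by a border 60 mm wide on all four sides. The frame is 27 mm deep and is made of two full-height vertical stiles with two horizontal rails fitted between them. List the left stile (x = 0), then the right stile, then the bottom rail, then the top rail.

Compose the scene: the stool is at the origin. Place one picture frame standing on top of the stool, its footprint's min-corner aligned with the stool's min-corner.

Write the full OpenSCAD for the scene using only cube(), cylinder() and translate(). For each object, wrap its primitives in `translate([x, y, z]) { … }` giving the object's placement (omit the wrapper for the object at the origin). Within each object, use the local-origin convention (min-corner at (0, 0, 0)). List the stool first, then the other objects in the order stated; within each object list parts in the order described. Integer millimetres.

translate([0, 0, 363]) cube([346, 297, 29]);
translate([22, 22, 0]) cylinder(h = 363, r = 22);
translate([324, 22, 0]) cylinder(h = 363, r = 22);
translate([22, 275, 0]) cylinder(h = 363, r = 22);
translate([324, 275, 0]) cylinder(h = 363, r = 22);
translate([0, 0, 392]) {
  cube([60, 27, 679]);
  translate([248, 0, 0]) cube([60, 27, 679]);
  translate([60, 0, 0]) cube([188, 27, 60]);
  translate([60, 0, 619]) cube([188, 27, 60]);
}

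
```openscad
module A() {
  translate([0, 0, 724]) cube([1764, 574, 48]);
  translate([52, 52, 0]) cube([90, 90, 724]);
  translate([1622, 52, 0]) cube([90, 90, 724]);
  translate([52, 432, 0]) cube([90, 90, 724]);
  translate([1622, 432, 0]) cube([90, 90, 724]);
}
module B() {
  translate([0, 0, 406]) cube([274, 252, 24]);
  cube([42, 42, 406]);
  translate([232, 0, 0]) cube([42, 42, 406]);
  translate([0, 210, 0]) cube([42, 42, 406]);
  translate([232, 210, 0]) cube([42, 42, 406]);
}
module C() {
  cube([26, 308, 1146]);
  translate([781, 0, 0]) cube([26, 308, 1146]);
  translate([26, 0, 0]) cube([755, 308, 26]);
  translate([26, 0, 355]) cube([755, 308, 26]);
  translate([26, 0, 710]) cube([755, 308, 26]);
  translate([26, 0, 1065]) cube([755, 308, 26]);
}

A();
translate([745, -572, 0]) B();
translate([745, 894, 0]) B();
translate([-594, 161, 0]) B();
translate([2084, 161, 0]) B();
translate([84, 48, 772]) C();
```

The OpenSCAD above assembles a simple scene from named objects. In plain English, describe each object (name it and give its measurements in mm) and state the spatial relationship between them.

A is a table with a 1764×574 mm rectangular top, 48 mm thick, top surface at z = 772 mm, supported by four 90×90 mm square legs, each inset 52 mm from the nearest pair of top edges, running from the floor.

B is a four-legged stool. The seat is a 274×252×24 mm slab whose top surface is at z = 430 mm; four square legs, each 42×42 mm in cross-section, run from the floor (z = 0) to the underside of the seat, each flush with a corner of the seat.

C is an open bookshelf. Two side panels, each 26 mm thick, 308 mm deep and 1146 mm tall, stand 807 mm apart (outside-to-outside). Between them sit 4 shelves, each 26 mm thick and 308 mm deep, spanning the full gap between the sides. The bottom shelf rests on the floor (its underside at z = 0) and the clear gap between one shelf's top and the next shelf's underside is 329 mm.

Four stools sit around the table at the −y, +y, −x, +x sides. The bookshelf is on top of the table.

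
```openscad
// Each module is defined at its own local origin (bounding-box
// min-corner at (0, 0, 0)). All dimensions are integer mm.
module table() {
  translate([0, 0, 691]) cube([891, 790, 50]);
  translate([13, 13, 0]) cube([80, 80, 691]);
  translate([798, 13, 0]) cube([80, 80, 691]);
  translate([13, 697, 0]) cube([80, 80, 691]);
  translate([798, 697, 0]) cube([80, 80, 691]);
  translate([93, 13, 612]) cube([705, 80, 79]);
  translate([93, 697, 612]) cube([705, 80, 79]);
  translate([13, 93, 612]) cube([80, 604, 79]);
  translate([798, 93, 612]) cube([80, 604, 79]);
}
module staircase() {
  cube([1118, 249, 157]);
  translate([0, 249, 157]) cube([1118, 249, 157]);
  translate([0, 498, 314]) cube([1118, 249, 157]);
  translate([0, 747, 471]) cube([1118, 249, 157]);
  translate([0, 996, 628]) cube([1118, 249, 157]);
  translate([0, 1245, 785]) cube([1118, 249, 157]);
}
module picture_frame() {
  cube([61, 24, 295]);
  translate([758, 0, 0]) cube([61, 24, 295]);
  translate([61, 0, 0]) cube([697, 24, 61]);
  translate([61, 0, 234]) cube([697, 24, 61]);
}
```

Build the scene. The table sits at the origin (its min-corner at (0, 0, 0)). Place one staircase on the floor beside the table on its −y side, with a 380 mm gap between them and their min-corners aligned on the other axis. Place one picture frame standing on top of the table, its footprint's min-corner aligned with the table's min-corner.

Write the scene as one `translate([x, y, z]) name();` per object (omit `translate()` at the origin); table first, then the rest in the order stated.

table();
translate([0, -1874, 0]) staircase();
translate([0, 0, 741]) picture_frame();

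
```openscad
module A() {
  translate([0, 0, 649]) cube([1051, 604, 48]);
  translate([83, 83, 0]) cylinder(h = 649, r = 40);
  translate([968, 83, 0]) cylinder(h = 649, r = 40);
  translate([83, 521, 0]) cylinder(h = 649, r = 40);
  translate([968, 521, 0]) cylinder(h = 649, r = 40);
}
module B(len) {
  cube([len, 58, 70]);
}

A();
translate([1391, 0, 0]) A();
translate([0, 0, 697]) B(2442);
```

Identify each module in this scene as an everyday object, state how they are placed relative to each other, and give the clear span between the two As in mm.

Second table starts at x = 1391; first ends at x = 1051; clear span = 1391 − 1051 = 340 mm.

A is a table. B is a beam. A beam spans the tops of two tables. The clear span between the two tables is 340 mm.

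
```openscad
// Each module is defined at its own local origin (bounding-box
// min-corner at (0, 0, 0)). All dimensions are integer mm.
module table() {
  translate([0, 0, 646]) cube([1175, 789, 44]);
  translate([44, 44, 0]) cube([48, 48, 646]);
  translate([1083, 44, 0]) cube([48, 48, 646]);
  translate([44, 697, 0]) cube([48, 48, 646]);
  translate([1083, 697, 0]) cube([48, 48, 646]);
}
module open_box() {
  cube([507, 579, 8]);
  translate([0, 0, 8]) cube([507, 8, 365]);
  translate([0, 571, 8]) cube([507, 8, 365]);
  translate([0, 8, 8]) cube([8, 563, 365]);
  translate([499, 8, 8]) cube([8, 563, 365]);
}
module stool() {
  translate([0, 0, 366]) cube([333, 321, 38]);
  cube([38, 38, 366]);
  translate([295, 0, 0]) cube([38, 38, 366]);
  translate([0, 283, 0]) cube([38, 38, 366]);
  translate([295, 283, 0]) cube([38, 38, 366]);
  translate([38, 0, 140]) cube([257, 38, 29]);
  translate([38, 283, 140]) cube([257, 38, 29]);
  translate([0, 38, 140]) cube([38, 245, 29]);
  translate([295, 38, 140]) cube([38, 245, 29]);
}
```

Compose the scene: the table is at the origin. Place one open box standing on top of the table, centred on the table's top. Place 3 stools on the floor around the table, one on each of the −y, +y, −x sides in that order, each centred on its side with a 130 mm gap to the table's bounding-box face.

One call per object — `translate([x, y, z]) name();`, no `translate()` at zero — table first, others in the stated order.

table();
translate([334, 105, 690]) open_box();
translate([421, -451, 0]) stool();
translate([421, 919, 0]) stool();
translate([-463, 234, 0]) stool();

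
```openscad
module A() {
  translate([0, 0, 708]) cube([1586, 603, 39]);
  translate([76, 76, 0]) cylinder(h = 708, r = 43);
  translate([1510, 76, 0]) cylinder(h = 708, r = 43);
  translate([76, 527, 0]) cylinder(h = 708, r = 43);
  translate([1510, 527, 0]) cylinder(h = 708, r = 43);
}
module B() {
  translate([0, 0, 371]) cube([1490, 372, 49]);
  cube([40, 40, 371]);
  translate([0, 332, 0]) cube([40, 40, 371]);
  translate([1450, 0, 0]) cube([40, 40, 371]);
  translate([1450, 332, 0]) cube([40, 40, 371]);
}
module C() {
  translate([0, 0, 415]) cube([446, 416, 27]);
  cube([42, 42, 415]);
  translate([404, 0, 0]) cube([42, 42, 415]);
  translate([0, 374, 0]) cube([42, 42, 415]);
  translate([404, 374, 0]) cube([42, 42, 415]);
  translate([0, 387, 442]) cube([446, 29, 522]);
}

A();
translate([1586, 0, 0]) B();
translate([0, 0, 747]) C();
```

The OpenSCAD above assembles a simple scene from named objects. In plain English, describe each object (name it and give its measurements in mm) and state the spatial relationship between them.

A is a rectangular dining table. The top is 1586×603×39 mm with its upper surface at z = 747 mm. It stands on four round legs of 86 mm diameter, each leg's bounding box inset 33 mm from the nearest pair of top edges, running from the floor to the underside of the top.

B is a long wooden bench with a 1490 mm (x) × 372 mm (y) seat, 49 mm thick, its top surface 420 mm above the floor. Four 40 mm square legs at the seat corners, flush with the edges, run from z = 0 to the seat underside.

C is a chair. The seat is a 446×416×27 mm slab with its top at z = 442 mm, on four 42×42 mm corner legs (flush with the seat edges, standing on z = 0). A flat backrest 29 mm thick, 522 mm tall, spans the full seat width and rises from the seat top along its +y edge, rear face flush with the rear of the seat.

The bench is against the table's +x side, with their −y faces flush. The chair is on top of the table.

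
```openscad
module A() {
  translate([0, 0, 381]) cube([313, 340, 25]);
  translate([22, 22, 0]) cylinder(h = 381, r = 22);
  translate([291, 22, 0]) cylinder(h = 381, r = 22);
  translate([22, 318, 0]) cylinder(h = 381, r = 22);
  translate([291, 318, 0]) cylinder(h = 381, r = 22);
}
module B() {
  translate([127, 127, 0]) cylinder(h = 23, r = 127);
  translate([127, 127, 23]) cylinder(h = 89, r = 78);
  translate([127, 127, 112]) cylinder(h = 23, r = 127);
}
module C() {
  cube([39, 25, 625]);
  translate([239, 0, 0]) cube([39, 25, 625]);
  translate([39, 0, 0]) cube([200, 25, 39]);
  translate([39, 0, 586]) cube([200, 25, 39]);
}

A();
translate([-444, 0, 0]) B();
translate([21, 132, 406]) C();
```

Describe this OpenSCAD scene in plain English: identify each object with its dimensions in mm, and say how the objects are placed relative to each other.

A is a four-legged stool. The seat is a 313×340×25 mm slab whose top surface is at z = 406 mm; four round legs, each 44 mm in diameter, run from the floor (z = 0) to the underside of the seat, each leg's axis is inset half a diameter from the nearest pair of seat edges (so the leg's bounding box is flush with the corner).

B is a spool: two coaxial disc flanges of radius 127 mm and thickness 23 mm, joined by a core cylinder of radius 78 mm and height 89 mm. The lower flange rests on z = 0 and the three cylinders share a vertical axis.

C is a rectangular picture frame lying in the x–z plane (depth along y). The opening is 200 mm wide (x) by 547 mm tall (z), surrounded by a border 39 mm wide on all four sides. The frame is 25 mm deep and is made of two full-height vertical stiles with two horizontal rails fitted between them.

The spool is on the floor beside the stool on its −x side. The picture frame is on top of the stool.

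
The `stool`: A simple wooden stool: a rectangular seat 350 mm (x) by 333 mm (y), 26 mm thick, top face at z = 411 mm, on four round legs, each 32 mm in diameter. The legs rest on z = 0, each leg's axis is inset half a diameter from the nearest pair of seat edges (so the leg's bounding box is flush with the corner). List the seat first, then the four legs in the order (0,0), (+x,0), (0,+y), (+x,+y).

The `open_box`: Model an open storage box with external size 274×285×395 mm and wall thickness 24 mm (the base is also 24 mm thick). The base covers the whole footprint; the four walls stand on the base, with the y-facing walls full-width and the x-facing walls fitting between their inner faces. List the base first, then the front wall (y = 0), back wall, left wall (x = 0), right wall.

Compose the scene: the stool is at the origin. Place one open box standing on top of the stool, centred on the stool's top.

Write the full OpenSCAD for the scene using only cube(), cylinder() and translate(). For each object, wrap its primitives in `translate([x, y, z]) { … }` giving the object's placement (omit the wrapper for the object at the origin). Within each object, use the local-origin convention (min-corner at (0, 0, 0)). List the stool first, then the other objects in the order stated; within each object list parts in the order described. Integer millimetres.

translate([0, 0, 385]) cube([350, 333, 26]);
translate([16, 16, 0]) cylinder(h = 385, r = 16);
translate([334, 16, 0]) cylinder(h = 385, r = 16);
translate([16, 317, 0]) cylinder(h = 385, r = 16);
translate([334, 317, 0]) cylinder(h = 385, r = 16);
translate([38, 24, 411]) {
  cube([274, 285, 24]);
  translate([0, 0, 24]) cube([274, 24, 371]);
  translate([0, 261, 24]) cube([274, 24, 371]);
  translate([0, 24, 24]) cube([24, 237, 371]);
  translate([250, 24, 24]) cube([24, 237, 371]);
}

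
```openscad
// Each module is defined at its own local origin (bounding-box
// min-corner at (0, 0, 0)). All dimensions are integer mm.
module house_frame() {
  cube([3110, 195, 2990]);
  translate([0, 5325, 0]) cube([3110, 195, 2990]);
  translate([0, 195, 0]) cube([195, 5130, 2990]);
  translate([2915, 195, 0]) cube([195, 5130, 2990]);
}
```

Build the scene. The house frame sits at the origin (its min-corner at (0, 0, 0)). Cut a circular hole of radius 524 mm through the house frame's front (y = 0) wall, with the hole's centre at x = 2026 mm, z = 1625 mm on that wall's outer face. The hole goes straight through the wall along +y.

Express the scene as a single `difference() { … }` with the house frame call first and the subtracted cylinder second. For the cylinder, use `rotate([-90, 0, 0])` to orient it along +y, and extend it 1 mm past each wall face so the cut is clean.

difference() {
  house_frame();
  translate([2026, -1, 1625]) rotate([-90, 0, 0]) cylinder(h = 197, r = 524);
}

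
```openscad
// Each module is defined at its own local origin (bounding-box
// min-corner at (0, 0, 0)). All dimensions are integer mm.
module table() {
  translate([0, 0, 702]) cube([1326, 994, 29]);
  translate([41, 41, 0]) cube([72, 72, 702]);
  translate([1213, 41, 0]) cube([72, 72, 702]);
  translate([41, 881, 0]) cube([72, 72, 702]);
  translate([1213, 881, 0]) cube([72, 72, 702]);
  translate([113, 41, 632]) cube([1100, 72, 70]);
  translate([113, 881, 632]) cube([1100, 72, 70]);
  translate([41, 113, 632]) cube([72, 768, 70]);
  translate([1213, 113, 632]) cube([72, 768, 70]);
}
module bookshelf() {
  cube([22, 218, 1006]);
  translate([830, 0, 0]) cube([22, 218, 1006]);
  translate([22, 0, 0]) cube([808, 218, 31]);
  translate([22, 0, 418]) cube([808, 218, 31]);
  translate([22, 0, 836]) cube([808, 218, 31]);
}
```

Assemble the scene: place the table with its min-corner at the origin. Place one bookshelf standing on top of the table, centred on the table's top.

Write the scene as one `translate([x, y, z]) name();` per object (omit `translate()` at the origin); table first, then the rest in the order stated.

table();
translate([237, 388, 731]) bookshelf();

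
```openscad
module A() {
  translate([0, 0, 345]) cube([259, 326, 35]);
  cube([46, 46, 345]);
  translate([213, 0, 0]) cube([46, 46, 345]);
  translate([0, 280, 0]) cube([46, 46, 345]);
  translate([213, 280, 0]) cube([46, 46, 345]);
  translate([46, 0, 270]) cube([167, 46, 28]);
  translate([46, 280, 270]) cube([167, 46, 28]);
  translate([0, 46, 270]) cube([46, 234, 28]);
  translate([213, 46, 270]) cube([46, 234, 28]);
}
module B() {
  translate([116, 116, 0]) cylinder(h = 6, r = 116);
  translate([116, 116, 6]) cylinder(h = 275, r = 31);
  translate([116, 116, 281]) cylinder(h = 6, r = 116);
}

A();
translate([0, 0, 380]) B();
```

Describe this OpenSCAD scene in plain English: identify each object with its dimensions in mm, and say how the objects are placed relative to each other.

A is a four-legged stool. The seat is a 259×326×35 mm slab whose top surface is at z = 380 mm; four square legs, each 46×46 mm in cross-section, run from the floor (z = 0) to the underside of the seat, each flush with a corner of the seat. Four stretchers, 46 mm wide and 28 mm tall, connect adjacent legs with their undersides at z = 270 mm, each running between the inner faces of the legs it joins and aligned with the legs' outer faces on the other axis.

B is a spool: two coaxial disc flanges of radius 116 mm and thickness 6 mm, joined by a core cylinder of radius 31 mm and height 275 mm. The lower flange rests on z = 0 and the three cylinders share a vertical axis.

The spool is on top of the stool.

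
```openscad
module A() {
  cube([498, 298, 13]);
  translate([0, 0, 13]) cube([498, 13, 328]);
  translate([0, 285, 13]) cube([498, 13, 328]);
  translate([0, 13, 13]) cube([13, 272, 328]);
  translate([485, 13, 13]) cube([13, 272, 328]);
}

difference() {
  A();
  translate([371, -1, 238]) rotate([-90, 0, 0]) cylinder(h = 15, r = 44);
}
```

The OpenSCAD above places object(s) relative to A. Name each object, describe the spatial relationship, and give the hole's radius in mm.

The subtracted cylinder has r = 44 mm.

A is an open box. The open box has a circular hole through its front wall. The hole's radius is 44 mm.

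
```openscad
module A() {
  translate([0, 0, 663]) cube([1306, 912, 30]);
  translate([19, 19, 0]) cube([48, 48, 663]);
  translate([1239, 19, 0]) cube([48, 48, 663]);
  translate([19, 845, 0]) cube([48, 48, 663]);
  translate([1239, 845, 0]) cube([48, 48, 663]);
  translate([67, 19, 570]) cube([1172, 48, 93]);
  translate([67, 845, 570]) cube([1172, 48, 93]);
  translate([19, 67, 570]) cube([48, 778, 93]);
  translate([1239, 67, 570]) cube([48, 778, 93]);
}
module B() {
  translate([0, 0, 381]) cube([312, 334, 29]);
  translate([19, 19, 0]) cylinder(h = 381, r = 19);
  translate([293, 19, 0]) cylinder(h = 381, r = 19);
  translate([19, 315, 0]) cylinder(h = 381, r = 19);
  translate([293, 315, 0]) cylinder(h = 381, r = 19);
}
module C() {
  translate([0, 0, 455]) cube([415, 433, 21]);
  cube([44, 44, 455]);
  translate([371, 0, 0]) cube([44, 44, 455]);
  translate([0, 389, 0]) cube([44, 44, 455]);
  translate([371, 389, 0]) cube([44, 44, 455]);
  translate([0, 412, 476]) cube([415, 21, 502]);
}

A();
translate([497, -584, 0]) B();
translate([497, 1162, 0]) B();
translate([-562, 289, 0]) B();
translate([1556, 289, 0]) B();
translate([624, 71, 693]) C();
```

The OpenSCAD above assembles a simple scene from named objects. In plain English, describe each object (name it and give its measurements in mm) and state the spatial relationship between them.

A is a table: top 1306 mm (x) × 912 mm (y), 30 mm thick, upper face at z = 693 mm, on four 48×48 mm square legs, each inset 19 mm from the nearest pair of top edges, running from z = 0 to the bottom of the top. Four apron rails, 48 mm thick and 93 mm tall, run between adjacent legs with their top edges flush with the underside of the top and their outer faces flush with the legs' outer faces.

B is a four-legged stool. The seat is a 312×334×29 mm slab whose top surface is at z = 410 mm; four round legs, each 38 mm in diameter, run from the floor (z = 0) to the underside of the seat, each leg's axis is inset half a diameter from the nearest pair of seat edges (so the leg's bounding box is flush with the corner).

C is a chair: 415×433 mm seat, 21 mm thick, top at z = 476 mm, on four 44 mm square corner legs flush with the seat edges. A 21 mm thick backrest slab spans the full seat width, extending 502 mm above the seat top, its back face flush with the seat's +y edge.

Four stools sit around the table at the −y, +y, −x, +x sides. The chair is on top of the table.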